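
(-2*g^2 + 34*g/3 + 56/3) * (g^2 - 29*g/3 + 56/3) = -2*g^4 + 92*g^3/3 - 1154*g^2/9 + 280*g/9 + 3136/9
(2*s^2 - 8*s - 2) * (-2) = -4*s^2 + 16*s + 4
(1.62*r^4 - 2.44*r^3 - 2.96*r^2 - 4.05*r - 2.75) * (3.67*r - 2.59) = 5.9454*r^5 - 13.1506*r^4 - 4.5436*r^3 - 7.1971*r^2 + 0.397*r + 7.1225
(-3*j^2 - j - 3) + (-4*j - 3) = -3*j^2 - 5*j - 6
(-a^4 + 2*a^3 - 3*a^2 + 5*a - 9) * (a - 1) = -a^5 + 3*a^4 - 5*a^3 + 8*a^2 - 14*a + 9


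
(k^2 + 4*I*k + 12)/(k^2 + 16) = (k^2 + 4*I*k + 12)/(k^2 + 16)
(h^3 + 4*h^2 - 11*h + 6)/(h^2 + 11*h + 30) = (h^2 - 2*h + 1)/(h + 5)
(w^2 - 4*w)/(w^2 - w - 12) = w/(w + 3)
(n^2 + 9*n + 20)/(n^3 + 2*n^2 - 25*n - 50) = (n + 4)/(n^2 - 3*n - 10)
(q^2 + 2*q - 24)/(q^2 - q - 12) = (q + 6)/(q + 3)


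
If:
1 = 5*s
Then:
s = 1/5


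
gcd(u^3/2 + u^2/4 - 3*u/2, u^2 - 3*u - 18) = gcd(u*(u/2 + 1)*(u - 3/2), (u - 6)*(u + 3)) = 1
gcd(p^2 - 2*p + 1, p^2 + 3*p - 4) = p - 1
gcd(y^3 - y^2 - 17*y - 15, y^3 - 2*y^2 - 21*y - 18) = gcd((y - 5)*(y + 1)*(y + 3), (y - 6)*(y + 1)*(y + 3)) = y^2 + 4*y + 3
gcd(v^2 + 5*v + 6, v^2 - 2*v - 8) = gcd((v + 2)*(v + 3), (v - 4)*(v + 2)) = v + 2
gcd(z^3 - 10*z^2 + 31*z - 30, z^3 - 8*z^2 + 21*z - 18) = z^2 - 5*z + 6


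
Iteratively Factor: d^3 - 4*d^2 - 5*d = (d - 5)*(d^2 + d) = (d - 5)*(d + 1)*(d)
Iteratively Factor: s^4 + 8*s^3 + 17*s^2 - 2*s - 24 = (s + 4)*(s^3 + 4*s^2 + s - 6) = (s + 3)*(s + 4)*(s^2 + s - 2) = (s - 1)*(s + 3)*(s + 4)*(s + 2)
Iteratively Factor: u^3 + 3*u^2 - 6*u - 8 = (u + 1)*(u^2 + 2*u - 8) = (u - 2)*(u + 1)*(u + 4)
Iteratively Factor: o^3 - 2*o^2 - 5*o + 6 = (o - 1)*(o^2 - o - 6) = (o - 1)*(o + 2)*(o - 3)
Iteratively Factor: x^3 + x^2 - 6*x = (x - 2)*(x^2 + 3*x) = x*(x - 2)*(x + 3)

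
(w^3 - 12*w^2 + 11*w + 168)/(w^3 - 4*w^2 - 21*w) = (w - 8)/w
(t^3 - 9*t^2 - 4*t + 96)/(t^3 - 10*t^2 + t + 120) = (t - 4)/(t - 5)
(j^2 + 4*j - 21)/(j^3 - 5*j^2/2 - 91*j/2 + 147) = 2*(j - 3)/(2*j^2 - 19*j + 42)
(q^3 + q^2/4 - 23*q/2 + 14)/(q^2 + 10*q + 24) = (4*q^2 - 15*q + 14)/(4*(q + 6))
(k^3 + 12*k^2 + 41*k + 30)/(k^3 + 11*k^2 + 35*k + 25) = (k + 6)/(k + 5)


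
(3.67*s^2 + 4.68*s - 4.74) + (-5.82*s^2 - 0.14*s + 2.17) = -2.15*s^2 + 4.54*s - 2.57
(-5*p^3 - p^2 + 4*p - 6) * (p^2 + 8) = -5*p^5 - p^4 - 36*p^3 - 14*p^2 + 32*p - 48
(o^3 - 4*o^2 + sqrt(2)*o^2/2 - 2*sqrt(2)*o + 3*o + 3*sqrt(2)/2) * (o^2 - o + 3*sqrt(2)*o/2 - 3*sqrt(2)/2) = o^5 - 5*o^4 + 2*sqrt(2)*o^4 - 10*sqrt(2)*o^3 + 17*o^3/2 - 21*o^2/2 + 14*sqrt(2)*o^2 - 6*sqrt(2)*o + 21*o/2 - 9/2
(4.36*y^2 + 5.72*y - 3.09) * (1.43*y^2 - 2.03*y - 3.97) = 6.2348*y^4 - 0.671200000000001*y^3 - 33.3395*y^2 - 16.4357*y + 12.2673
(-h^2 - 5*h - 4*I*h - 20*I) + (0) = -h^2 - 5*h - 4*I*h - 20*I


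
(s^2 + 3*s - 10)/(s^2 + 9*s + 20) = (s - 2)/(s + 4)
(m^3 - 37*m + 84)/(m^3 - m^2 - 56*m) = (m^2 - 7*m + 12)/(m*(m - 8))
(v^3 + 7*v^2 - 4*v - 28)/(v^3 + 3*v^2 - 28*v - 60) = (v^2 + 5*v - 14)/(v^2 + v - 30)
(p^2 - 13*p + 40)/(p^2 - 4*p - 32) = (p - 5)/(p + 4)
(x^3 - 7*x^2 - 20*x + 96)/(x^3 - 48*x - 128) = (x - 3)/(x + 4)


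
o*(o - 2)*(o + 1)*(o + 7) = o^4 + 6*o^3 - 9*o^2 - 14*o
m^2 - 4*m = m*(m - 4)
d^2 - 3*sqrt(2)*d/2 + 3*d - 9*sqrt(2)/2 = (d + 3)*(d - 3*sqrt(2)/2)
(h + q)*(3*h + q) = 3*h^2 + 4*h*q + q^2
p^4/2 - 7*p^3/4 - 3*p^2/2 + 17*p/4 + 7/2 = (p/2 + 1/2)*(p - 7/2)*(p - 2)*(p + 1)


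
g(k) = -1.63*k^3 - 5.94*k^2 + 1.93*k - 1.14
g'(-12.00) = -559.67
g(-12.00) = 1936.98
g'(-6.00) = -102.83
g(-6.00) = 125.52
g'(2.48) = -57.61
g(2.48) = -57.75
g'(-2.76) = -2.53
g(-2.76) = -17.45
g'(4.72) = -163.08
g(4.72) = -295.77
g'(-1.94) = 6.57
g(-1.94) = -15.34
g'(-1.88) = 6.98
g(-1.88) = -14.93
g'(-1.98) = 6.28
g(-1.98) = -15.60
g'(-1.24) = 9.14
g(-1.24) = -9.56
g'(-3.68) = -20.57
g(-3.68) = -7.45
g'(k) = -4.89*k^2 - 11.88*k + 1.93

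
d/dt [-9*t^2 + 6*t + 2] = 6 - 18*t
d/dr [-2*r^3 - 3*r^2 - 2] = 6*r*(-r - 1)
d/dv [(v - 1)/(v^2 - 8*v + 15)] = (v^2 - 8*v - 2*(v - 4)*(v - 1) + 15)/(v^2 - 8*v + 15)^2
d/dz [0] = 0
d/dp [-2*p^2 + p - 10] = 1 - 4*p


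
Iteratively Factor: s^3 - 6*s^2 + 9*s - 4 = (s - 1)*(s^2 - 5*s + 4) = (s - 1)^2*(s - 4)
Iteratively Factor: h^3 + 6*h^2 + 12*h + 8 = (h + 2)*(h^2 + 4*h + 4) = (h + 2)^2*(h + 2)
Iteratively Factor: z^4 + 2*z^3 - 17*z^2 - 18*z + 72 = (z - 2)*(z^3 + 4*z^2 - 9*z - 36) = (z - 2)*(z + 4)*(z^2 - 9) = (z - 3)*(z - 2)*(z + 4)*(z + 3)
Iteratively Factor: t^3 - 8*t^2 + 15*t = (t)*(t^2 - 8*t + 15) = t*(t - 3)*(t - 5)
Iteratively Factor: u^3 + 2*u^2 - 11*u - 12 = (u - 3)*(u^2 + 5*u + 4) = (u - 3)*(u + 1)*(u + 4)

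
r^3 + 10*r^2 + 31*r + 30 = (r + 2)*(r + 3)*(r + 5)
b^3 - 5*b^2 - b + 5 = (b - 5)*(b - 1)*(b + 1)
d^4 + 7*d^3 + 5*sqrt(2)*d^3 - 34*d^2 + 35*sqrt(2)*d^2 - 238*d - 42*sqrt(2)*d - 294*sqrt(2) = (d + 7)*(d - 3*sqrt(2))*(d + sqrt(2))*(d + 7*sqrt(2))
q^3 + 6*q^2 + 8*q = q*(q + 2)*(q + 4)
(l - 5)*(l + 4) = l^2 - l - 20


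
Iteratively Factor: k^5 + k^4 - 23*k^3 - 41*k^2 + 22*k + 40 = (k - 1)*(k^4 + 2*k^3 - 21*k^2 - 62*k - 40) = (k - 1)*(k + 2)*(k^3 - 21*k - 20) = (k - 5)*(k - 1)*(k + 2)*(k^2 + 5*k + 4) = (k - 5)*(k - 1)*(k + 1)*(k + 2)*(k + 4)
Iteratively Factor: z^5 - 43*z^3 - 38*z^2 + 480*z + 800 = (z + 4)*(z^4 - 4*z^3 - 27*z^2 + 70*z + 200) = (z - 5)*(z + 4)*(z^3 + z^2 - 22*z - 40) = (z - 5)*(z + 4)^2*(z^2 - 3*z - 10) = (z - 5)*(z + 2)*(z + 4)^2*(z - 5)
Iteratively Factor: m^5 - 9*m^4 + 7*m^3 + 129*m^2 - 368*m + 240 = (m - 3)*(m^4 - 6*m^3 - 11*m^2 + 96*m - 80) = (m - 5)*(m - 3)*(m^3 - m^2 - 16*m + 16) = (m - 5)*(m - 3)*(m + 4)*(m^2 - 5*m + 4) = (m - 5)*(m - 3)*(m - 1)*(m + 4)*(m - 4)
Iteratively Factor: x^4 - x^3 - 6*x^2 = (x)*(x^3 - x^2 - 6*x) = x*(x + 2)*(x^2 - 3*x) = x^2*(x + 2)*(x - 3)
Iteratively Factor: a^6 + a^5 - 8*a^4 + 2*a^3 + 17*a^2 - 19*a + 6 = (a + 2)*(a^5 - a^4 - 6*a^3 + 14*a^2 - 11*a + 3) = (a - 1)*(a + 2)*(a^4 - 6*a^2 + 8*a - 3) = (a - 1)^2*(a + 2)*(a^3 + a^2 - 5*a + 3) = (a - 1)^3*(a + 2)*(a^2 + 2*a - 3) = (a - 1)^4*(a + 2)*(a + 3)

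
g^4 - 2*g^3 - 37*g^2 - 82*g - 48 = (g - 8)*(g + 1)*(g + 2)*(g + 3)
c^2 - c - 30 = (c - 6)*(c + 5)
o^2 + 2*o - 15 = (o - 3)*(o + 5)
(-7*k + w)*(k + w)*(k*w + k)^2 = -7*k^4*w^2 - 14*k^4*w - 7*k^4 - 6*k^3*w^3 - 12*k^3*w^2 - 6*k^3*w + k^2*w^4 + 2*k^2*w^3 + k^2*w^2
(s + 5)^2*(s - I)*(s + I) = s^4 + 10*s^3 + 26*s^2 + 10*s + 25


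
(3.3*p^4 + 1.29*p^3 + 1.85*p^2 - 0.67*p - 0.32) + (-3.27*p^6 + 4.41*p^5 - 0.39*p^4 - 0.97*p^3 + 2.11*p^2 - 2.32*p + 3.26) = -3.27*p^6 + 4.41*p^5 + 2.91*p^4 + 0.32*p^3 + 3.96*p^2 - 2.99*p + 2.94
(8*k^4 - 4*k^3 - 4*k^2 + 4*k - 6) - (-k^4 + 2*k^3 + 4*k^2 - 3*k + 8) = 9*k^4 - 6*k^3 - 8*k^2 + 7*k - 14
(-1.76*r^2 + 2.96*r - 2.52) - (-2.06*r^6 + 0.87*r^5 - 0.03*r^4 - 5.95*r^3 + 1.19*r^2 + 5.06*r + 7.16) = 2.06*r^6 - 0.87*r^5 + 0.03*r^4 + 5.95*r^3 - 2.95*r^2 - 2.1*r - 9.68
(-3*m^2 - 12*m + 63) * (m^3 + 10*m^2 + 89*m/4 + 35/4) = -3*m^5 - 42*m^4 - 495*m^3/4 + 1347*m^2/4 + 5187*m/4 + 2205/4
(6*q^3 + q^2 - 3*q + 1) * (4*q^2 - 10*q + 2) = 24*q^5 - 56*q^4 - 10*q^3 + 36*q^2 - 16*q + 2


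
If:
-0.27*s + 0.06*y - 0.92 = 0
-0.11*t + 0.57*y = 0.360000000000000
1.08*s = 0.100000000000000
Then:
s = 0.09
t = 78.34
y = 15.75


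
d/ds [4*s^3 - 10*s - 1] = 12*s^2 - 10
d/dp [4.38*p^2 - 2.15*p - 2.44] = 8.76*p - 2.15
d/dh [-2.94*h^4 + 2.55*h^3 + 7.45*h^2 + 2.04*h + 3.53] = -11.76*h^3 + 7.65*h^2 + 14.9*h + 2.04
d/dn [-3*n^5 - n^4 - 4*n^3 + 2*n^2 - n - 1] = -15*n^4 - 4*n^3 - 12*n^2 + 4*n - 1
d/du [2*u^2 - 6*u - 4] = 4*u - 6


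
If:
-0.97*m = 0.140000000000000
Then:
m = -0.14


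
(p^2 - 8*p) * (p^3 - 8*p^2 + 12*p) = p^5 - 16*p^4 + 76*p^3 - 96*p^2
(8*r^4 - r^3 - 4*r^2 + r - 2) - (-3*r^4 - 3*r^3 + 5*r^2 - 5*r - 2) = 11*r^4 + 2*r^3 - 9*r^2 + 6*r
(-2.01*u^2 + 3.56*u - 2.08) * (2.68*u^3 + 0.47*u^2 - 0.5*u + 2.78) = -5.3868*u^5 + 8.5961*u^4 - 2.8962*u^3 - 8.3454*u^2 + 10.9368*u - 5.7824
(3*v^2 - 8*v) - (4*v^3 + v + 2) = -4*v^3 + 3*v^2 - 9*v - 2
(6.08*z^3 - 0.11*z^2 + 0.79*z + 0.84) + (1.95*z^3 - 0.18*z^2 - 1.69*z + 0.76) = 8.03*z^3 - 0.29*z^2 - 0.9*z + 1.6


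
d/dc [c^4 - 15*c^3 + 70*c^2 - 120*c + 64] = 4*c^3 - 45*c^2 + 140*c - 120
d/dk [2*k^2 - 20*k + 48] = 4*k - 20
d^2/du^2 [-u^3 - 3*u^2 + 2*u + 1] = -6*u - 6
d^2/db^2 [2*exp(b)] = 2*exp(b)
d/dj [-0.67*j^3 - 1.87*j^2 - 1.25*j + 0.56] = -2.01*j^2 - 3.74*j - 1.25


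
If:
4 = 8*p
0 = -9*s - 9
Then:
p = 1/2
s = -1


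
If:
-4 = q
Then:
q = -4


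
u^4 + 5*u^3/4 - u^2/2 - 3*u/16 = u*(u - 1/2)*(u + 1/4)*(u + 3/2)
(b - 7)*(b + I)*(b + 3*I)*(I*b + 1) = I*b^4 - 3*b^3 - 7*I*b^3 + 21*b^2 + I*b^2 - 3*b - 7*I*b + 21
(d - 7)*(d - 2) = d^2 - 9*d + 14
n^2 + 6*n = n*(n + 6)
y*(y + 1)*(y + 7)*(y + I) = y^4 + 8*y^3 + I*y^3 + 7*y^2 + 8*I*y^2 + 7*I*y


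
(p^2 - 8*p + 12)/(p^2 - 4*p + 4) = (p - 6)/(p - 2)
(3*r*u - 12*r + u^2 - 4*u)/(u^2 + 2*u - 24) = (3*r + u)/(u + 6)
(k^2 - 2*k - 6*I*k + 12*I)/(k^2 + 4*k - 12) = (k - 6*I)/(k + 6)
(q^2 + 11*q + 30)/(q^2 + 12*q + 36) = (q + 5)/(q + 6)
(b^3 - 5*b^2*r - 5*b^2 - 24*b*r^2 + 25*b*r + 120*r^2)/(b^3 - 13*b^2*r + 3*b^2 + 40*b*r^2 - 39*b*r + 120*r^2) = (-b^2 - 3*b*r + 5*b + 15*r)/(-b^2 + 5*b*r - 3*b + 15*r)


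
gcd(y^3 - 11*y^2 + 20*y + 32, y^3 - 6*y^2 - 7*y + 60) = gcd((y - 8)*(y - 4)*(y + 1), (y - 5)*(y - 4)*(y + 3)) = y - 4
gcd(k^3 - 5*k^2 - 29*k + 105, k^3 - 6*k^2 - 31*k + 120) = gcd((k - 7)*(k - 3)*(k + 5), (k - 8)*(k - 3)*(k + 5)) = k^2 + 2*k - 15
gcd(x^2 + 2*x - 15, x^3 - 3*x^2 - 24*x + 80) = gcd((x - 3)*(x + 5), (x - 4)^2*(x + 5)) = x + 5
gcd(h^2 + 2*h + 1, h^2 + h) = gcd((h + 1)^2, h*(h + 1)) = h + 1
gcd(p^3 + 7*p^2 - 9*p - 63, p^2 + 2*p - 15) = p - 3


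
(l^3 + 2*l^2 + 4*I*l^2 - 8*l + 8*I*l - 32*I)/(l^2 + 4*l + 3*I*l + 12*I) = (l^2 + l*(-2 + 4*I) - 8*I)/(l + 3*I)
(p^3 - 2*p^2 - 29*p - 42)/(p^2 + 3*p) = p - 5 - 14/p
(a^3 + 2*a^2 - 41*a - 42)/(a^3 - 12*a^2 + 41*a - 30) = (a^2 + 8*a + 7)/(a^2 - 6*a + 5)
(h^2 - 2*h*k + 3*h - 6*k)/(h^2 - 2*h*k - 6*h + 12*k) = (h + 3)/(h - 6)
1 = 1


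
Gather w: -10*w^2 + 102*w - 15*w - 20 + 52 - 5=-10*w^2 + 87*w + 27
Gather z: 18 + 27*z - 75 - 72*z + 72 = 15 - 45*z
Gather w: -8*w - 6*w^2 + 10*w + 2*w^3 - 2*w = 2*w^3 - 6*w^2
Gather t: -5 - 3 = -8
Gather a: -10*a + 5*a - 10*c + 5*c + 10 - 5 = -5*a - 5*c + 5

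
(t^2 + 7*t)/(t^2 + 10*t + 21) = t/(t + 3)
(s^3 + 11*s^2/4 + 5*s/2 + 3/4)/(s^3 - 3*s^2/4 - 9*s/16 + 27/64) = 16*(s^2 + 2*s + 1)/(16*s^2 - 24*s + 9)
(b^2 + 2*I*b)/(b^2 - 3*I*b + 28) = b*(b + 2*I)/(b^2 - 3*I*b + 28)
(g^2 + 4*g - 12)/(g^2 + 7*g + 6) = (g - 2)/(g + 1)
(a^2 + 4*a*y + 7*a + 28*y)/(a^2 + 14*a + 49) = (a + 4*y)/(a + 7)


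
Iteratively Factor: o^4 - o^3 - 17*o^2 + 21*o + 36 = (o + 1)*(o^3 - 2*o^2 - 15*o + 36) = (o + 1)*(o + 4)*(o^2 - 6*o + 9) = (o - 3)*(o + 1)*(o + 4)*(o - 3)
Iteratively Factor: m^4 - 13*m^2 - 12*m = (m)*(m^3 - 13*m - 12) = m*(m + 1)*(m^2 - m - 12) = m*(m - 4)*(m + 1)*(m + 3)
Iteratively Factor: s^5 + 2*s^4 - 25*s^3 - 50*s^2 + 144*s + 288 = (s - 3)*(s^4 + 5*s^3 - 10*s^2 - 80*s - 96) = (s - 3)*(s + 3)*(s^3 + 2*s^2 - 16*s - 32) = (s - 4)*(s - 3)*(s + 3)*(s^2 + 6*s + 8) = (s - 4)*(s - 3)*(s + 3)*(s + 4)*(s + 2)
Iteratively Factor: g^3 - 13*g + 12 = (g + 4)*(g^2 - 4*g + 3) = (g - 1)*(g + 4)*(g - 3)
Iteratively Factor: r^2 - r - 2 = (r - 2)*(r + 1)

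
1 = 1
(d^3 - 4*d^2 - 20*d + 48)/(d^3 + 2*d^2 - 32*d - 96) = (d - 2)/(d + 4)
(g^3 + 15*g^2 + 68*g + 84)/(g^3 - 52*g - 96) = (g + 7)/(g - 8)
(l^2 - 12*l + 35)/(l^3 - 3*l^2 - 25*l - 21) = (l - 5)/(l^2 + 4*l + 3)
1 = 1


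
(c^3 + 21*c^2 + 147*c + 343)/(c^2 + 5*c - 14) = (c^2 + 14*c + 49)/(c - 2)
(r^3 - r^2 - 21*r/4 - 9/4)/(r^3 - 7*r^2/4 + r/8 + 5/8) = 2*(2*r^2 - 3*r - 9)/(4*r^2 - 9*r + 5)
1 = 1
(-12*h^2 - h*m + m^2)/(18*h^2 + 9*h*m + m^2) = (-4*h + m)/(6*h + m)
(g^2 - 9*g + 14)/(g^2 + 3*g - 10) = (g - 7)/(g + 5)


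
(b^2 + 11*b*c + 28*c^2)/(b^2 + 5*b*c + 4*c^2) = (b + 7*c)/(b + c)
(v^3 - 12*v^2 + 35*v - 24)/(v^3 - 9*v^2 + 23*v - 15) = (v - 8)/(v - 5)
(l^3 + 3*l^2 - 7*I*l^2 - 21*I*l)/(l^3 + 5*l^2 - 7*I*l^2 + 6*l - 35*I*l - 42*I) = l/(l + 2)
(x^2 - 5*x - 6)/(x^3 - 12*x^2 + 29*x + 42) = 1/(x - 7)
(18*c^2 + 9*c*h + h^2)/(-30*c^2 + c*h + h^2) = (-3*c - h)/(5*c - h)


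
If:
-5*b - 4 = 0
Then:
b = -4/5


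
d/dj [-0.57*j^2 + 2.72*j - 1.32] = 2.72 - 1.14*j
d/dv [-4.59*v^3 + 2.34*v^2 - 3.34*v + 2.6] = -13.77*v^2 + 4.68*v - 3.34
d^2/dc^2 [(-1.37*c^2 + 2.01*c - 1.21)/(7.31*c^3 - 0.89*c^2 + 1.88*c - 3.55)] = (-146.414914*c^6 + 644.439366*c^5 - 741.38751*c^4 - 428.422748*c^3 + 546.373776*c^2 - 214.356768*c - 8.60862800000001)/(390.617891*c^9 - 142.674387*c^8 + 318.750357*c^7 - 643.185986*c^6 + 220.552506*c^5 - 310.594353*c^4 + 318.656657*c^3 - 71.290035*c^2 + 71.0781*c - 44.738875)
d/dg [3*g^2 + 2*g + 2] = 6*g + 2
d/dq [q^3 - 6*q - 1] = 3*q^2 - 6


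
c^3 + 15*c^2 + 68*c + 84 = (c + 2)*(c + 6)*(c + 7)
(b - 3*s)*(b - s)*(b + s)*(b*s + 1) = b^4*s - 3*b^3*s^2 + b^3 - b^2*s^3 - 3*b^2*s + 3*b*s^4 - b*s^2 + 3*s^3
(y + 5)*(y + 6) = y^2 + 11*y + 30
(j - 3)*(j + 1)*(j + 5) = j^3 + 3*j^2 - 13*j - 15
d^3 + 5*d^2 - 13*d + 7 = (d - 1)^2*(d + 7)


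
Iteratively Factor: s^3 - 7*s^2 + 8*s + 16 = (s - 4)*(s^2 - 3*s - 4) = (s - 4)*(s + 1)*(s - 4)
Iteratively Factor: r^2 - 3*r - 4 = (r - 4)*(r + 1)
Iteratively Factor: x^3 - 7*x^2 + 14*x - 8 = (x - 4)*(x^2 - 3*x + 2) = (x - 4)*(x - 1)*(x - 2)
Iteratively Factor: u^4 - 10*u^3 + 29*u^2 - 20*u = (u - 5)*(u^3 - 5*u^2 + 4*u) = (u - 5)*(u - 1)*(u^2 - 4*u) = (u - 5)*(u - 4)*(u - 1)*(u)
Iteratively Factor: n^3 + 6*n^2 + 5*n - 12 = (n + 3)*(n^2 + 3*n - 4) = (n + 3)*(n + 4)*(n - 1)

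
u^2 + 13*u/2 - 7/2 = (u - 1/2)*(u + 7)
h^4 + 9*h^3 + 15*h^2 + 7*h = h*(h + 1)^2*(h + 7)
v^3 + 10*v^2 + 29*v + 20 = (v + 1)*(v + 4)*(v + 5)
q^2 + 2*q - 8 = (q - 2)*(q + 4)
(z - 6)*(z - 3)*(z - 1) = z^3 - 10*z^2 + 27*z - 18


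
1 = 1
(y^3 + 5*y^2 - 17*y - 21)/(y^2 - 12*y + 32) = (y^3 + 5*y^2 - 17*y - 21)/(y^2 - 12*y + 32)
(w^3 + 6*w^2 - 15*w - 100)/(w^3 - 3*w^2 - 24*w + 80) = (w + 5)/(w - 4)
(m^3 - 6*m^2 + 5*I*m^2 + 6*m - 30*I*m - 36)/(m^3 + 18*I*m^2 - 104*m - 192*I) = (m^2 - m*(6 + I) + 6*I)/(m^2 + 12*I*m - 32)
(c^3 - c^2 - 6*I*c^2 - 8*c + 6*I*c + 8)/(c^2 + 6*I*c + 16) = (c^2 - c*(1 + 4*I) + 4*I)/(c + 8*I)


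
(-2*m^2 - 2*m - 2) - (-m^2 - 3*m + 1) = -m^2 + m - 3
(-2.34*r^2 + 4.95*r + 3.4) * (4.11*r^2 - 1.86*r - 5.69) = -9.6174*r^4 + 24.6969*r^3 + 18.0816*r^2 - 34.4895*r - 19.346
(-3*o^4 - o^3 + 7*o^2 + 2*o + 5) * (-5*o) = 15*o^5 + 5*o^4 - 35*o^3 - 10*o^2 - 25*o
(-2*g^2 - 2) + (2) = -2*g^2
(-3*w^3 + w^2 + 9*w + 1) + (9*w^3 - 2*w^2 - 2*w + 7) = 6*w^3 - w^2 + 7*w + 8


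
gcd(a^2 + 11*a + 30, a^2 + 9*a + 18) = a + 6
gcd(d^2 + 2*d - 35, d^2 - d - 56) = d + 7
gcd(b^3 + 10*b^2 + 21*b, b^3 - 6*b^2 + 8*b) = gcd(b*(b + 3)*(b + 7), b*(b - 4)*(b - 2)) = b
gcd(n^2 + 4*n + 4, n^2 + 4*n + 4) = n^2 + 4*n + 4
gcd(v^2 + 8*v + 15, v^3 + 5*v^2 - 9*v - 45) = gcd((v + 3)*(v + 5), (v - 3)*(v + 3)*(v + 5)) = v^2 + 8*v + 15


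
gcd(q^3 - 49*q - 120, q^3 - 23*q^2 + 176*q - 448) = q - 8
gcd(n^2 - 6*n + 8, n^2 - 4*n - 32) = 1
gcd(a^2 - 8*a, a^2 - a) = a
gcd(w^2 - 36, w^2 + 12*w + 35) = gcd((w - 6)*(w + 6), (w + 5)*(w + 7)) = 1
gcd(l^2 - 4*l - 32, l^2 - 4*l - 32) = l^2 - 4*l - 32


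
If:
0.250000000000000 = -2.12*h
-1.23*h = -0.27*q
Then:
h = -0.12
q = -0.54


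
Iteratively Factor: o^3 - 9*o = (o + 3)*(o^2 - 3*o) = (o - 3)*(o + 3)*(o)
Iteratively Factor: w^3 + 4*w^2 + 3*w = (w + 1)*(w^2 + 3*w) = (w + 1)*(w + 3)*(w)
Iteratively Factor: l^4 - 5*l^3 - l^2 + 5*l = (l + 1)*(l^3 - 6*l^2 + 5*l) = (l - 1)*(l + 1)*(l^2 - 5*l) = l*(l - 1)*(l + 1)*(l - 5)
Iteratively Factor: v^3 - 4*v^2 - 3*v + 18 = (v + 2)*(v^2 - 6*v + 9) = (v - 3)*(v + 2)*(v - 3)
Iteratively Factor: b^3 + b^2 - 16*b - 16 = (b - 4)*(b^2 + 5*b + 4) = (b - 4)*(b + 1)*(b + 4)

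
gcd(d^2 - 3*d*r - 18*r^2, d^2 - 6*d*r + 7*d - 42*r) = -d + 6*r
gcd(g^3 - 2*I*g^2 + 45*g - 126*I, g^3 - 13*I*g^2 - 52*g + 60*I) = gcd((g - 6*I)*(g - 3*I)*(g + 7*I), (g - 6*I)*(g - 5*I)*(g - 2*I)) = g - 6*I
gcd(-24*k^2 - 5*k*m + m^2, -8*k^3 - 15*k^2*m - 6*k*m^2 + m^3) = 8*k - m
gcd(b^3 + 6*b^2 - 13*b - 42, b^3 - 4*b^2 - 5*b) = 1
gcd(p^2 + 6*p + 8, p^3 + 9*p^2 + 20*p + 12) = p + 2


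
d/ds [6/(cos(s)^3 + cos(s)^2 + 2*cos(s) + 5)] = 6*(3*cos(s)^2 + 2*cos(s) + 2)*sin(s)/(cos(s)^3 + cos(s)^2 + 2*cos(s) + 5)^2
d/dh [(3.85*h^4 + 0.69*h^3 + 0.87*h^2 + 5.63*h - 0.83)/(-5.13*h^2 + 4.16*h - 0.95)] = (-39.501*h^5 + 44.5083*h^4 - 8.8892*h^3 + 30.5346*h^2 - 10.1688*h - 1.8957)/(26.3169*h^4 - 42.6816*h^3 + 27.0526*h^2 - 7.904*h + 0.9025)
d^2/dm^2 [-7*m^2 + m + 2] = -14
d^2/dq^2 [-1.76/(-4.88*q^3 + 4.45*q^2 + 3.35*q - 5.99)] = ((15.664 - 51.5328*q)*(4.88*q^3 - 4.45*q^2 - 3.35*q + 5.99) + 1.76*(-29.28*q^2 + 17.8*q + 6.7)*(-14.64*q^2 + 8.9*q + 3.35))/(4.88*q^3 - 4.45*q^2 - 3.35*q + 5.99)^3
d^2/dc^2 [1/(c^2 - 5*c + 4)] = 2*(-c^2 + 5*c + (2*c - 5)^2 - 4)/(c^2 - 5*c + 4)^3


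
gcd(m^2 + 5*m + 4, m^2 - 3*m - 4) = m + 1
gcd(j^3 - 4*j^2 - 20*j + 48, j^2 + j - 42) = j - 6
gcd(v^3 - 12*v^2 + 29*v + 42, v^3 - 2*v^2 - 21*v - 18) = v^2 - 5*v - 6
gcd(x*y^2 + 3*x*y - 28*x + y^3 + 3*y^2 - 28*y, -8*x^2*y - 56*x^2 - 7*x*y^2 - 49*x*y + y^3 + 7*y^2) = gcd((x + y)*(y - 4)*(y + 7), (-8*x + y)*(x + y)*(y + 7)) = x*y + 7*x + y^2 + 7*y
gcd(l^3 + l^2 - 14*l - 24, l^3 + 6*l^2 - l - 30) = l + 3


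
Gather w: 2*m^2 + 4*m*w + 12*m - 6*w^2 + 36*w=2*m^2 + 12*m - 6*w^2 + w*(4*m + 36)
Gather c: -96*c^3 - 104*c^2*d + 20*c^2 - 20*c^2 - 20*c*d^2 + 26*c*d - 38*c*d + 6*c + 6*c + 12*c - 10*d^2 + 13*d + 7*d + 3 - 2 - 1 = -96*c^3 - 104*c^2*d + c*(-20*d^2 - 12*d + 24) - 10*d^2 + 20*d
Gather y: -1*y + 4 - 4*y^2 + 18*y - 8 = -4*y^2 + 17*y - 4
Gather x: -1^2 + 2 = 1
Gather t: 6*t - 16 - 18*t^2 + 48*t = -18*t^2 + 54*t - 16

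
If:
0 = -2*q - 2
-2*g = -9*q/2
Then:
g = -9/4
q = -1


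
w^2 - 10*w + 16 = (w - 8)*(w - 2)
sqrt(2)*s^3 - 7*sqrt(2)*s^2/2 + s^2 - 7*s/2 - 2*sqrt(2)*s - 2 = (s - 4)*(s + 1/2)*(sqrt(2)*s + 1)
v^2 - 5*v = v*(v - 5)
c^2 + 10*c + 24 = (c + 4)*(c + 6)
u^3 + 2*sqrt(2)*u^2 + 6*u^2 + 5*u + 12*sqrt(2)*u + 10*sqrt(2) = (u + 1)*(u + 5)*(u + 2*sqrt(2))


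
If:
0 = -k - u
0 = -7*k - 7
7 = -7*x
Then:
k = -1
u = 1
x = -1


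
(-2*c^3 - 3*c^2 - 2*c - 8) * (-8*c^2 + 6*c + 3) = 16*c^5 + 12*c^4 - 8*c^3 + 43*c^2 - 54*c - 24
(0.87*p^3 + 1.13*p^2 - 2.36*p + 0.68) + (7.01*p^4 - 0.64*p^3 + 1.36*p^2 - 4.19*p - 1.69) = 7.01*p^4 + 0.23*p^3 + 2.49*p^2 - 6.55*p - 1.01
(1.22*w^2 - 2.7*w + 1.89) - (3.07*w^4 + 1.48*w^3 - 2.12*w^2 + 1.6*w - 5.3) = -3.07*w^4 - 1.48*w^3 + 3.34*w^2 - 4.3*w + 7.19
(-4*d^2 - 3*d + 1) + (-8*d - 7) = -4*d^2 - 11*d - 6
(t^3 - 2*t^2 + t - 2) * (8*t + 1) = 8*t^4 - 15*t^3 + 6*t^2 - 15*t - 2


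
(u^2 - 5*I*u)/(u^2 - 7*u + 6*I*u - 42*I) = u*(u - 5*I)/(u^2 + u*(-7 + 6*I) - 42*I)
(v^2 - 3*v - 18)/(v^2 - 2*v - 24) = (v + 3)/(v + 4)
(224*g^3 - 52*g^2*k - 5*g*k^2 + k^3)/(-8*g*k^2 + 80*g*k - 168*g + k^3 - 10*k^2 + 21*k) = (-28*g^2 + 3*g*k + k^2)/(k^2 - 10*k + 21)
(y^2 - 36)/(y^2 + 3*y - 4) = (y^2 - 36)/(y^2 + 3*y - 4)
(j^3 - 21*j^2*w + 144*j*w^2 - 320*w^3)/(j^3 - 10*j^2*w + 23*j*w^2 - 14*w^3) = (j^3 - 21*j^2*w + 144*j*w^2 - 320*w^3)/(j^3 - 10*j^2*w + 23*j*w^2 - 14*w^3)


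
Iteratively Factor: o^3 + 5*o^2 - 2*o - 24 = (o + 4)*(o^2 + o - 6) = (o + 3)*(o + 4)*(o - 2)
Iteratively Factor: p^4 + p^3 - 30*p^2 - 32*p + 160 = (p - 5)*(p^3 + 6*p^2 - 32) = (p - 5)*(p + 4)*(p^2 + 2*p - 8) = (p - 5)*(p + 4)^2*(p - 2)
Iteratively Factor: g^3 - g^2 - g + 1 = (g - 1)*(g^2 - 1) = (g - 1)^2*(g + 1)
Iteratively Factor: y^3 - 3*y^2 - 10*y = (y)*(y^2 - 3*y - 10) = y*(y + 2)*(y - 5)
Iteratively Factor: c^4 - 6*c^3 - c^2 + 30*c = (c - 5)*(c^3 - c^2 - 6*c) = c*(c - 5)*(c^2 - c - 6) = c*(c - 5)*(c + 2)*(c - 3)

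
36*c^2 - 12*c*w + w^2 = (-6*c + w)^2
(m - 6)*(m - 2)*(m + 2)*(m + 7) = m^4 + m^3 - 46*m^2 - 4*m + 168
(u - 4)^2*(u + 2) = u^3 - 6*u^2 + 32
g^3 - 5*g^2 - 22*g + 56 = (g - 7)*(g - 2)*(g + 4)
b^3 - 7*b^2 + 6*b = b*(b - 6)*(b - 1)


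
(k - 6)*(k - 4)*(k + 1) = k^3 - 9*k^2 + 14*k + 24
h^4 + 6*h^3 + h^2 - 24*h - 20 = (h - 2)*(h + 1)*(h + 2)*(h + 5)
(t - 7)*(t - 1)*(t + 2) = t^3 - 6*t^2 - 9*t + 14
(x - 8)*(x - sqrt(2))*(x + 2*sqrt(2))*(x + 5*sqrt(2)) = x^4 - 8*x^3 + 6*sqrt(2)*x^3 - 48*sqrt(2)*x^2 + 6*x^2 - 48*x - 20*sqrt(2)*x + 160*sqrt(2)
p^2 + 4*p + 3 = (p + 1)*(p + 3)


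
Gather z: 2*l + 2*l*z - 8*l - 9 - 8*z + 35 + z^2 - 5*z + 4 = -6*l + z^2 + z*(2*l - 13) + 30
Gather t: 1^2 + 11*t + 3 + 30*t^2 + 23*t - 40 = 30*t^2 + 34*t - 36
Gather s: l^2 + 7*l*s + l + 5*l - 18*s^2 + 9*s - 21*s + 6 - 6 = l^2 + 6*l - 18*s^2 + s*(7*l - 12)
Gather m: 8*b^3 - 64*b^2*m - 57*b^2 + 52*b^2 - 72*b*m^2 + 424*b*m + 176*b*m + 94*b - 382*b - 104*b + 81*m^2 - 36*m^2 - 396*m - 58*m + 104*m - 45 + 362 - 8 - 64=8*b^3 - 5*b^2 - 392*b + m^2*(45 - 72*b) + m*(-64*b^2 + 600*b - 350) + 245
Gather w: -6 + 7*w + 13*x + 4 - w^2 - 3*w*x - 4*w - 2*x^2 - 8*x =-w^2 + w*(3 - 3*x) - 2*x^2 + 5*x - 2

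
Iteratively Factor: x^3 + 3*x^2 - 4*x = (x)*(x^2 + 3*x - 4) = x*(x + 4)*(x - 1)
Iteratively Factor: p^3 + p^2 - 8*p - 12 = (p + 2)*(p^2 - p - 6) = (p + 2)^2*(p - 3)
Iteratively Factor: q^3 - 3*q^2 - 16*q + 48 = (q - 3)*(q^2 - 16) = (q - 4)*(q - 3)*(q + 4)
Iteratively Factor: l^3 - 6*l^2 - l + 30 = (l - 5)*(l^2 - l - 6) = (l - 5)*(l - 3)*(l + 2)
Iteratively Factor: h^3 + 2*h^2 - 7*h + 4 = (h - 1)*(h^2 + 3*h - 4) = (h - 1)*(h + 4)*(h - 1)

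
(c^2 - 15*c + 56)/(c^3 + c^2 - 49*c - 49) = (c - 8)/(c^2 + 8*c + 7)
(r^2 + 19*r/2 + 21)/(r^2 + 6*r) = (r + 7/2)/r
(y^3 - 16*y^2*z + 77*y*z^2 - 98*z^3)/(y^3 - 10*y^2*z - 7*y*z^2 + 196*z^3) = (y - 2*z)/(y + 4*z)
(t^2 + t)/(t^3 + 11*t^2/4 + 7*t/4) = 4/(4*t + 7)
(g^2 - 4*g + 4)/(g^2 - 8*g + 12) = (g - 2)/(g - 6)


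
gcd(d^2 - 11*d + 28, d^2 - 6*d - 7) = d - 7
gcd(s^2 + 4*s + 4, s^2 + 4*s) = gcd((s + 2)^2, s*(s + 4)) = 1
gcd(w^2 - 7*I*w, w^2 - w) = w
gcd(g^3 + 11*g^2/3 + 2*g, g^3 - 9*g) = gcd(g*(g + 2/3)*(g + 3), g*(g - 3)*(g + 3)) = g^2 + 3*g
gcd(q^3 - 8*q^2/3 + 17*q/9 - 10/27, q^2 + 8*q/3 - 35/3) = 1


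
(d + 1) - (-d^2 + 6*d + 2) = d^2 - 5*d - 1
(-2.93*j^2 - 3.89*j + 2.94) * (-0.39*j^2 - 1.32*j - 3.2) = 1.1427*j^4 + 5.3847*j^3 + 13.3642*j^2 + 8.5672*j - 9.408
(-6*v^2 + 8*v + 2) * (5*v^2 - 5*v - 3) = -30*v^4 + 70*v^3 - 12*v^2 - 34*v - 6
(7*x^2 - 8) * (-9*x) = -63*x^3 + 72*x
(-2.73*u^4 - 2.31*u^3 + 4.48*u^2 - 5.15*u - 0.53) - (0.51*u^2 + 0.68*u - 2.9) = -2.73*u^4 - 2.31*u^3 + 3.97*u^2 - 5.83*u + 2.37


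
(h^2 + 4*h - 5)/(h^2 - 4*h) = (h^2 + 4*h - 5)/(h*(h - 4))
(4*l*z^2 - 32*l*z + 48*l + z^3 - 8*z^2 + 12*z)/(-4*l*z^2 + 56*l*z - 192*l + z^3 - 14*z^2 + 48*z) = (4*l*z - 8*l + z^2 - 2*z)/(-4*l*z + 32*l + z^2 - 8*z)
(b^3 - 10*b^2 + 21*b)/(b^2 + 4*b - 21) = b*(b - 7)/(b + 7)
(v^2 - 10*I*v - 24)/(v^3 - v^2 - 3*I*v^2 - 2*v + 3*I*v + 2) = (v^2 - 10*I*v - 24)/(v^3 - v^2*(1 + 3*I) + v*(-2 + 3*I) + 2)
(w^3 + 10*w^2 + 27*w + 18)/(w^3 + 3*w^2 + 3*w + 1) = (w^2 + 9*w + 18)/(w^2 + 2*w + 1)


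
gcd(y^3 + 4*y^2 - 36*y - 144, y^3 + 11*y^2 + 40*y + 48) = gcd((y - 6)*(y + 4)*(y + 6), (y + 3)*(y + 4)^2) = y + 4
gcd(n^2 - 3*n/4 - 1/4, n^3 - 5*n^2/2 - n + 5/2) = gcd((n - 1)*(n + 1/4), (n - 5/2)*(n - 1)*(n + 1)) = n - 1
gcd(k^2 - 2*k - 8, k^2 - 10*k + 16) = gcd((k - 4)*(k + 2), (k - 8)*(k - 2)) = 1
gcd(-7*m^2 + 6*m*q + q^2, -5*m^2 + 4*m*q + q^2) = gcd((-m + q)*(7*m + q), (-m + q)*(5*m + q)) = -m + q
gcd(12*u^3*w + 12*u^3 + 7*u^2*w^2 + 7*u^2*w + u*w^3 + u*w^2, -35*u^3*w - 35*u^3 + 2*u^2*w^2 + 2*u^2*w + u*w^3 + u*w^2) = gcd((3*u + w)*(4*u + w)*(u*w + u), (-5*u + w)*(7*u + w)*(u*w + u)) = u*w + u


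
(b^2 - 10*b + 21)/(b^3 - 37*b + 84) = (b - 7)/(b^2 + 3*b - 28)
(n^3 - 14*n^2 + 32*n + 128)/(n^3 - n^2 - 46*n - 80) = (n - 8)/(n + 5)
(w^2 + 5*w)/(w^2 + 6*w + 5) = w/(w + 1)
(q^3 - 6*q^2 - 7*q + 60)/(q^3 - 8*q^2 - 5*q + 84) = (q - 5)/(q - 7)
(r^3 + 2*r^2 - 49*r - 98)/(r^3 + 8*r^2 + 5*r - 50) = (r^3 + 2*r^2 - 49*r - 98)/(r^3 + 8*r^2 + 5*r - 50)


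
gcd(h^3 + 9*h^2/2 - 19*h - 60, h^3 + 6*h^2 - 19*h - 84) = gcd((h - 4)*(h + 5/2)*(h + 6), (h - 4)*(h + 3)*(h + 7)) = h - 4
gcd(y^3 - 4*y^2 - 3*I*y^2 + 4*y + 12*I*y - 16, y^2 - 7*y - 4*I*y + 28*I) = y - 4*I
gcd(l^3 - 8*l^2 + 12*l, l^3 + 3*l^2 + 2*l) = l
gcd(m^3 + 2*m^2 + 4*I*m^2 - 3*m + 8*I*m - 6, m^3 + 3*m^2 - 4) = m + 2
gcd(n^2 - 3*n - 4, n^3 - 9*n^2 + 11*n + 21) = n + 1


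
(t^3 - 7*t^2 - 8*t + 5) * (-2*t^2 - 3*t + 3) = -2*t^5 + 11*t^4 + 40*t^3 - 7*t^2 - 39*t + 15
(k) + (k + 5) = 2*k + 5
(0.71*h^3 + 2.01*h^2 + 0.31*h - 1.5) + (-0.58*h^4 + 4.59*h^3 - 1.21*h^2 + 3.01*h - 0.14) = -0.58*h^4 + 5.3*h^3 + 0.8*h^2 + 3.32*h - 1.64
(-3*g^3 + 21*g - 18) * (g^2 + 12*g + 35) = -3*g^5 - 36*g^4 - 84*g^3 + 234*g^2 + 519*g - 630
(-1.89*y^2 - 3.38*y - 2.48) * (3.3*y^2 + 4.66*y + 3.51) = -6.237*y^4 - 19.9614*y^3 - 30.5687*y^2 - 23.4206*y - 8.7048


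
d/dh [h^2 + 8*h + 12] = 2*h + 8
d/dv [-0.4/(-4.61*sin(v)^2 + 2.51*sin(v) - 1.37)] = (1.004 - 3.688*sin(v))*cos(v)/(4.61*sin(v)^2 - 2.51*sin(v) + 1.37)^2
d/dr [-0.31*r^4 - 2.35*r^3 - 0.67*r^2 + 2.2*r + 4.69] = -1.24*r^3 - 7.05*r^2 - 1.34*r + 2.2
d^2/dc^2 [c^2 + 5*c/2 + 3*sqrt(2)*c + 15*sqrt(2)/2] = 2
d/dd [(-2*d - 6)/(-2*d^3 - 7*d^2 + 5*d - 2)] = 2*(-4*d^3 - 25*d^2 - 42*d + 17)/(4*d^6 + 28*d^5 + 29*d^4 - 62*d^3 + 53*d^2 - 20*d + 4)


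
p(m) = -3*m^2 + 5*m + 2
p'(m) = 5 - 6*m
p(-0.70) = -2.97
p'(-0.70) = 9.20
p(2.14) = -1.04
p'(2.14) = -7.84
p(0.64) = 3.97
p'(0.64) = 1.16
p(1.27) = 3.51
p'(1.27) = -2.62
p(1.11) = 3.85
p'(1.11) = -1.66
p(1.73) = 1.67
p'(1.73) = -5.38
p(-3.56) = -53.82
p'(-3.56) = 26.36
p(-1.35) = -10.22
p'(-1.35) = 13.10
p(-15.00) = -748.00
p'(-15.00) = 95.00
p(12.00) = -370.00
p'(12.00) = -67.00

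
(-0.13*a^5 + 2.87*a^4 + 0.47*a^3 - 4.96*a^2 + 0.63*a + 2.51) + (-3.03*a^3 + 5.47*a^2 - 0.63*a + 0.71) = -0.13*a^5 + 2.87*a^4 - 2.56*a^3 + 0.51*a^2 + 3.22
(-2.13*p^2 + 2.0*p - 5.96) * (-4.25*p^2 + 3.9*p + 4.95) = 9.0525*p^4 - 16.807*p^3 + 22.5865*p^2 - 13.344*p - 29.502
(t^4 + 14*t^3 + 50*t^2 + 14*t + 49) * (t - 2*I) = t^5 + 14*t^4 - 2*I*t^4 + 50*t^3 - 28*I*t^3 + 14*t^2 - 100*I*t^2 + 49*t - 28*I*t - 98*I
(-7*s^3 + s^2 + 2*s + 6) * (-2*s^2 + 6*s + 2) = 14*s^5 - 44*s^4 - 12*s^3 + 2*s^2 + 40*s + 12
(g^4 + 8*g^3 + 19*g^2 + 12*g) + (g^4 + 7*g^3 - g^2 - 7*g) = 2*g^4 + 15*g^3 + 18*g^2 + 5*g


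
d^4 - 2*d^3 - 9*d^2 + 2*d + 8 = (d - 4)*(d - 1)*(d + 1)*(d + 2)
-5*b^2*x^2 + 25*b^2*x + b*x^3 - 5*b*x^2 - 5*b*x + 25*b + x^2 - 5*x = (-5*b + x)*(x - 5)*(b*x + 1)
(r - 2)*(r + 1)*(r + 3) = r^3 + 2*r^2 - 5*r - 6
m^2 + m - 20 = (m - 4)*(m + 5)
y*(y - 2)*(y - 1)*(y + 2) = y^4 - y^3 - 4*y^2 + 4*y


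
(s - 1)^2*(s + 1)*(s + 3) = s^4 + 2*s^3 - 4*s^2 - 2*s + 3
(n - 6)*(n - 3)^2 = n^3 - 12*n^2 + 45*n - 54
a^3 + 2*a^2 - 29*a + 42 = (a - 3)*(a - 2)*(a + 7)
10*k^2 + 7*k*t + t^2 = (2*k + t)*(5*k + t)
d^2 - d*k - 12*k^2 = (d - 4*k)*(d + 3*k)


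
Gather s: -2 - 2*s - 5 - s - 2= -3*s - 9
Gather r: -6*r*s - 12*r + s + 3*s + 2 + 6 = r*(-6*s - 12) + 4*s + 8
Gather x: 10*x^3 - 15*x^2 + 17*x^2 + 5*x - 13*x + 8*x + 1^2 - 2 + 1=10*x^3 + 2*x^2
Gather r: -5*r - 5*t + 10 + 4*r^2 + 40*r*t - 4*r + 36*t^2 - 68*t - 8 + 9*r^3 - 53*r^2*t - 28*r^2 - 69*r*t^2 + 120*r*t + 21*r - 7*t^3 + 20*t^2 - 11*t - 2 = 9*r^3 + r^2*(-53*t - 24) + r*(-69*t^2 + 160*t + 12) - 7*t^3 + 56*t^2 - 84*t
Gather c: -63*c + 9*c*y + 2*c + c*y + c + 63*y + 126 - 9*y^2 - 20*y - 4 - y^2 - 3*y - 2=c*(10*y - 60) - 10*y^2 + 40*y + 120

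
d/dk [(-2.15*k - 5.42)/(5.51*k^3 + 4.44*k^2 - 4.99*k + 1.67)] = (23.693*k^3 + 99.1386*k^2 + 48.1296*k - 30.6363)/(30.3601*k^6 + 48.9288*k^5 - 35.2762*k^4 - 25.9078*k^3 + 39.7297*k^2 - 16.6666*k + 2.7889)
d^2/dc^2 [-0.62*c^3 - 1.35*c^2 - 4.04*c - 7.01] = -3.72*c - 2.7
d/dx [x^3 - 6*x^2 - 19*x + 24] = 3*x^2 - 12*x - 19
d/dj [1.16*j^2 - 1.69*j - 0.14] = 2.32*j - 1.69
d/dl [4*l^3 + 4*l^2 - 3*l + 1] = 12*l^2 + 8*l - 3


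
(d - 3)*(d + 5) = d^2 + 2*d - 15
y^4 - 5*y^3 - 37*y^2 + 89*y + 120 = (y - 8)*(y - 3)*(y + 1)*(y + 5)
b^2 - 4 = (b - 2)*(b + 2)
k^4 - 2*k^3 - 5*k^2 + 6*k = k*(k - 3)*(k - 1)*(k + 2)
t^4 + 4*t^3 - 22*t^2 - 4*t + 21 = (t - 3)*(t - 1)*(t + 1)*(t + 7)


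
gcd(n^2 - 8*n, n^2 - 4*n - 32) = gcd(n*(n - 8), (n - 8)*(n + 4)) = n - 8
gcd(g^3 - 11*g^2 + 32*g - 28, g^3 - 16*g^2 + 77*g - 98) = g^2 - 9*g + 14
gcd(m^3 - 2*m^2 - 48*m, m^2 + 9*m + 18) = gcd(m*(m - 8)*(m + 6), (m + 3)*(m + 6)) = m + 6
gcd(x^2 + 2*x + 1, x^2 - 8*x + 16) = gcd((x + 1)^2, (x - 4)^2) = 1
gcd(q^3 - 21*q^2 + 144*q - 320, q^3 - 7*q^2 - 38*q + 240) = q^2 - 13*q + 40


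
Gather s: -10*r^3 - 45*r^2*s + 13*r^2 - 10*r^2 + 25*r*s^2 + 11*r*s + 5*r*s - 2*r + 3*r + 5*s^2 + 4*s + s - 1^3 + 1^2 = -10*r^3 + 3*r^2 + r + s^2*(25*r + 5) + s*(-45*r^2 + 16*r + 5)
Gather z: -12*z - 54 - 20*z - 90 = -32*z - 144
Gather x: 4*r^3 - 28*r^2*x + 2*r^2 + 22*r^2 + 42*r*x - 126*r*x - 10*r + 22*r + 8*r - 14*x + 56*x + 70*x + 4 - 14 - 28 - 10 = 4*r^3 + 24*r^2 + 20*r + x*(-28*r^2 - 84*r + 112) - 48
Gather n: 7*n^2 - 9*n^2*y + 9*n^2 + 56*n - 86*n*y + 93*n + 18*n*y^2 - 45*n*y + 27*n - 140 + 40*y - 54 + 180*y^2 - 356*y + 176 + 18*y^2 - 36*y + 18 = n^2*(16 - 9*y) + n*(18*y^2 - 131*y + 176) + 198*y^2 - 352*y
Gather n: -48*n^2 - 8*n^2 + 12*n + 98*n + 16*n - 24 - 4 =-56*n^2 + 126*n - 28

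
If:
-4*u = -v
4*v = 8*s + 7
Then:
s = v/2 - 7/8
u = v/4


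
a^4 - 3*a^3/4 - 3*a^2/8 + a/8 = a*(a - 1)*(a - 1/4)*(a + 1/2)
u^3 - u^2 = u^2*(u - 1)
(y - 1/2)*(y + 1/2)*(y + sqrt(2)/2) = y^3 + sqrt(2)*y^2/2 - y/4 - sqrt(2)/8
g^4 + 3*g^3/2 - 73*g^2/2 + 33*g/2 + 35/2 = (g - 5)*(g - 1)*(g + 1/2)*(g + 7)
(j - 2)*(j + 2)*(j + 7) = j^3 + 7*j^2 - 4*j - 28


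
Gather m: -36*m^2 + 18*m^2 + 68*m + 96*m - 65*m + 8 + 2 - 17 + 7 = -18*m^2 + 99*m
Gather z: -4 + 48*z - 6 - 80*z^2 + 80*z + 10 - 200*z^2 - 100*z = -280*z^2 + 28*z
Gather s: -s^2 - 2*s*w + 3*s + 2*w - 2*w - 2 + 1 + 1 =-s^2 + s*(3 - 2*w)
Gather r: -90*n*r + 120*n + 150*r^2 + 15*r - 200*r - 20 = 120*n + 150*r^2 + r*(-90*n - 185) - 20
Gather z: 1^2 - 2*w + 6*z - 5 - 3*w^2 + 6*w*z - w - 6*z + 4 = -3*w^2 + 6*w*z - 3*w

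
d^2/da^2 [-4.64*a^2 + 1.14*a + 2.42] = -9.28000000000000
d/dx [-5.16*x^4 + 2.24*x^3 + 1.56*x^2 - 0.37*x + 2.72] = -20.64*x^3 + 6.72*x^2 + 3.12*x - 0.37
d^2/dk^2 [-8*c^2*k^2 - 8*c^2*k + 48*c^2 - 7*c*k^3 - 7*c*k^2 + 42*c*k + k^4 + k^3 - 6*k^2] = -16*c^2 - 42*c*k - 14*c + 12*k^2 + 6*k - 12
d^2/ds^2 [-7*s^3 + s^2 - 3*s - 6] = 2 - 42*s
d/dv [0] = 0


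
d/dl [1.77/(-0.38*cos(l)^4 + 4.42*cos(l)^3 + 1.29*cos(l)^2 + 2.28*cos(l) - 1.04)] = (-2.6904*cos(l)^3 + 23.4702*cos(l)^2 + 4.5666*cos(l) + 4.0356)*sin(l)/(-0.38*cos(l)^4 + 4.42*cos(l)^3 + 1.29*cos(l)^2 + 2.28*cos(l) - 1.04)^2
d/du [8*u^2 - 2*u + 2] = 16*u - 2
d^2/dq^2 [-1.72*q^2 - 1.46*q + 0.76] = -3.44000000000000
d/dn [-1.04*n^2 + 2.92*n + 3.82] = 2.92 - 2.08*n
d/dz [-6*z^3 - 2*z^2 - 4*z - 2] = -18*z^2 - 4*z - 4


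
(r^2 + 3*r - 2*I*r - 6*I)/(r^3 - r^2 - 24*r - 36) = (r - 2*I)/(r^2 - 4*r - 12)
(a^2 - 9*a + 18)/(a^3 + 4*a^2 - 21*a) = (a - 6)/(a*(a + 7))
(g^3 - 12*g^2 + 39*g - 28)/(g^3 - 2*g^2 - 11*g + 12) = (g - 7)/(g + 3)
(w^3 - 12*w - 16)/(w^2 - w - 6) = (w^2 - 2*w - 8)/(w - 3)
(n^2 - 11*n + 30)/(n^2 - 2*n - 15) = (n - 6)/(n + 3)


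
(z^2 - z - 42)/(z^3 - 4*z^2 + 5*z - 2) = (z^2 - z - 42)/(z^3 - 4*z^2 + 5*z - 2)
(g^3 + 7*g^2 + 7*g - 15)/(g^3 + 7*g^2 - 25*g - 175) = (g^2 + 2*g - 3)/(g^2 + 2*g - 35)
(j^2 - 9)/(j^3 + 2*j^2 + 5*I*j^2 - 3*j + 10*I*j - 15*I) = (j - 3)/(j^2 + j*(-1 + 5*I) - 5*I)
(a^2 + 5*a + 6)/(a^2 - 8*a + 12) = (a^2 + 5*a + 6)/(a^2 - 8*a + 12)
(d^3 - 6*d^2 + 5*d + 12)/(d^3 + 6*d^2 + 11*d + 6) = (d^2 - 7*d + 12)/(d^2 + 5*d + 6)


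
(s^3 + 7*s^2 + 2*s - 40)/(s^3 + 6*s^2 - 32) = (s + 5)/(s + 4)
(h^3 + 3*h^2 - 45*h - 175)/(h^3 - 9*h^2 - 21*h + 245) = (h + 5)/(h - 7)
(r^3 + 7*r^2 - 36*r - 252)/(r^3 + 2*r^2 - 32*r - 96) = (r^2 + 13*r + 42)/(r^2 + 8*r + 16)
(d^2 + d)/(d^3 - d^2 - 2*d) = 1/(d - 2)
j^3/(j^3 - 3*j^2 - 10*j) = j^2/(j^2 - 3*j - 10)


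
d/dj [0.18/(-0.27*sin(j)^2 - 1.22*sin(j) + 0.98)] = (0.0972*sin(j) + 0.2196)*cos(j)/(0.27*sin(j)^2 + 1.22*sin(j) - 0.98)^2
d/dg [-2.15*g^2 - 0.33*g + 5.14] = -4.3*g - 0.33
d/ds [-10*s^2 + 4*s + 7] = 4 - 20*s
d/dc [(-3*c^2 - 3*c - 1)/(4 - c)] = (3*c^2 - 24*c - 13)/(c^2 - 8*c + 16)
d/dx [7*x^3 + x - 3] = 21*x^2 + 1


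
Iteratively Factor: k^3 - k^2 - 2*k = (k + 1)*(k^2 - 2*k) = k*(k + 1)*(k - 2)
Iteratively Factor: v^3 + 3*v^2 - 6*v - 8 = (v - 2)*(v^2 + 5*v + 4) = (v - 2)*(v + 4)*(v + 1)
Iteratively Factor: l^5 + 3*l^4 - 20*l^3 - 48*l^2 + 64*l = (l - 1)*(l^4 + 4*l^3 - 16*l^2 - 64*l) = (l - 1)*(l + 4)*(l^3 - 16*l) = l*(l - 1)*(l + 4)*(l^2 - 16) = l*(l - 1)*(l + 4)^2*(l - 4)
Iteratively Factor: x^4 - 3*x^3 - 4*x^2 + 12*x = (x + 2)*(x^3 - 5*x^2 + 6*x) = (x - 3)*(x + 2)*(x^2 - 2*x) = x*(x - 3)*(x + 2)*(x - 2)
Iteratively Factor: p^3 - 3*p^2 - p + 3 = (p - 3)*(p^2 - 1) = (p - 3)*(p - 1)*(p + 1)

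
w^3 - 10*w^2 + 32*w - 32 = (w - 4)^2*(w - 2)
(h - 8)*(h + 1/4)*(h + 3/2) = h^3 - 25*h^2/4 - 109*h/8 - 3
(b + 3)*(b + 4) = b^2 + 7*b + 12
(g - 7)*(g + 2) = g^2 - 5*g - 14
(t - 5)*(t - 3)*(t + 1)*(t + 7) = t^4 - 42*t^2 + 64*t + 105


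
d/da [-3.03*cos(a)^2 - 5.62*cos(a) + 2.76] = (6.06*cos(a) + 5.62)*sin(a)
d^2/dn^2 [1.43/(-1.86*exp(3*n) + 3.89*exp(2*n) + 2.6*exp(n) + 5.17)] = (1.43*(-11.16*exp(2*n) + 15.56*exp(n) + 5.2)*(-5.58*exp(2*n) + 7.78*exp(n) + 2.6)*exp(n) + (23.9382*exp(2*n) - 22.2508*exp(n) - 3.718)*(-1.86*exp(3*n) + 3.89*exp(2*n) + 2.6*exp(n) + 5.17))*exp(n)/(-1.86*exp(3*n) + 3.89*exp(2*n) + 2.6*exp(n) + 5.17)^3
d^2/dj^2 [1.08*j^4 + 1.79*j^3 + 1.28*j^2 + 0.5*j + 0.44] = 12.96*j^2 + 10.74*j + 2.56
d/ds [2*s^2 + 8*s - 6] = 4*s + 8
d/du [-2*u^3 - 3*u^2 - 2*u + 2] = -6*u^2 - 6*u - 2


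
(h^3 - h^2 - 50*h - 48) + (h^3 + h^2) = 2*h^3 - 50*h - 48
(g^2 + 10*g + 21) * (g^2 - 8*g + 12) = g^4 + 2*g^3 - 47*g^2 - 48*g + 252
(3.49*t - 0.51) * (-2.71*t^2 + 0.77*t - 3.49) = -9.4579*t^3 + 4.0694*t^2 - 12.5728*t + 1.7799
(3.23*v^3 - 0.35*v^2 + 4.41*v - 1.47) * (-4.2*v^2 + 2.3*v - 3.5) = -13.566*v^5 + 8.899*v^4 - 30.632*v^3 + 17.542*v^2 - 18.816*v + 5.145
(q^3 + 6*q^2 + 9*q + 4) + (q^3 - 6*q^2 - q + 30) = 2*q^3 + 8*q + 34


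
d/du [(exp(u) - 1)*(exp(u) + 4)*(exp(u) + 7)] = (3*exp(2*u) + 20*exp(u) + 17)*exp(u)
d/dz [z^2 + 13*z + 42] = 2*z + 13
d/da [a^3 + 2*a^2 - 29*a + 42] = 3*a^2 + 4*a - 29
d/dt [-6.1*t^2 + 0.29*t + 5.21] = 0.29 - 12.2*t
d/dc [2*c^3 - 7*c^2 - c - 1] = 6*c^2 - 14*c - 1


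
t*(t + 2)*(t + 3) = t^3 + 5*t^2 + 6*t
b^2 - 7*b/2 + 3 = (b - 2)*(b - 3/2)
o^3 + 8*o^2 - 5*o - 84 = (o - 3)*(o + 4)*(o + 7)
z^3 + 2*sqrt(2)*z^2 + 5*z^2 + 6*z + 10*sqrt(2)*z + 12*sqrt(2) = (z + 2)*(z + 3)*(z + 2*sqrt(2))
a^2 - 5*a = a*(a - 5)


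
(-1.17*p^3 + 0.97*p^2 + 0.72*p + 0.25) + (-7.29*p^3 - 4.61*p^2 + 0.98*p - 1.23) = -8.46*p^3 - 3.64*p^2 + 1.7*p - 0.98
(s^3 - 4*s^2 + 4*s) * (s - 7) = s^4 - 11*s^3 + 32*s^2 - 28*s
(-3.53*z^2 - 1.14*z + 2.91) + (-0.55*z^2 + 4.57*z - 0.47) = -4.08*z^2 + 3.43*z + 2.44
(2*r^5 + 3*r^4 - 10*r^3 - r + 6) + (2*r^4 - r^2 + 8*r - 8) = 2*r^5 + 5*r^4 - 10*r^3 - r^2 + 7*r - 2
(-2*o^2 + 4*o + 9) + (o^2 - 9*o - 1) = -o^2 - 5*o + 8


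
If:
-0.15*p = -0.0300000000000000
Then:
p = 0.20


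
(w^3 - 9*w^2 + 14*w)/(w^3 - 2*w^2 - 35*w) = (w - 2)/(w + 5)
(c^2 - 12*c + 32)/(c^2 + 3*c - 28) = (c - 8)/(c + 7)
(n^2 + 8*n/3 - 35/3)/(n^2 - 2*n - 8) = (-3*n^2 - 8*n + 35)/(3*(-n^2 + 2*n + 8))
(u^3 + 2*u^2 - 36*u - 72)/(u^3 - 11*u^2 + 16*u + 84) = (u + 6)/(u - 7)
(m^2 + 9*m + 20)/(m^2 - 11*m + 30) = (m^2 + 9*m + 20)/(m^2 - 11*m + 30)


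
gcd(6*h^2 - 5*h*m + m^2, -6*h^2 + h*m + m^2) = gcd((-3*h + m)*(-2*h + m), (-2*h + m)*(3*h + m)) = 2*h - m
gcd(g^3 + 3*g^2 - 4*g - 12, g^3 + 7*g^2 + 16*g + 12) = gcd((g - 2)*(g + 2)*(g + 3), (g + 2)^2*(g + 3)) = g^2 + 5*g + 6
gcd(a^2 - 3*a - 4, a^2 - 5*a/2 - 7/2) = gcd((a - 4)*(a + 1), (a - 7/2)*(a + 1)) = a + 1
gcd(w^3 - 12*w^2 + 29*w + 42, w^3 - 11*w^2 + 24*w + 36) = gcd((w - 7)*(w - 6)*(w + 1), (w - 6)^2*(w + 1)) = w^2 - 5*w - 6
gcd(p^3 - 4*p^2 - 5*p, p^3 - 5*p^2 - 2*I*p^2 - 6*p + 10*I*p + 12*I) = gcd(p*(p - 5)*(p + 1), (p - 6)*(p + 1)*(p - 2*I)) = p + 1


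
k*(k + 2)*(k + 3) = k^3 + 5*k^2 + 6*k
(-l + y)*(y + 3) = -l*y - 3*l + y^2 + 3*y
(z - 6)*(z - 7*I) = z^2 - 6*z - 7*I*z + 42*I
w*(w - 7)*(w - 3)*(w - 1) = w^4 - 11*w^3 + 31*w^2 - 21*w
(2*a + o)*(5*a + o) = 10*a^2 + 7*a*o + o^2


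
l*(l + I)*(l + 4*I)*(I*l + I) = I*l^4 - 5*l^3 + I*l^3 - 5*l^2 - 4*I*l^2 - 4*I*l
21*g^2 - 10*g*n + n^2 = (-7*g + n)*(-3*g + n)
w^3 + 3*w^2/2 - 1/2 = (w - 1/2)*(w + 1)^2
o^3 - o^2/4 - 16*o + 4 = (o - 4)*(o - 1/4)*(o + 4)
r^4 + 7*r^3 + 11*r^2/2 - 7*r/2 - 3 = (r + 1)*(r + 6)*(r - sqrt(2)/2)*(r + sqrt(2)/2)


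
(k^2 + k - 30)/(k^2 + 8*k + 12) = (k - 5)/(k + 2)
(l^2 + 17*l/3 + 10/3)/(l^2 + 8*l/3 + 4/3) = (l + 5)/(l + 2)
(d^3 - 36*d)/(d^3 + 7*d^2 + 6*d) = (d - 6)/(d + 1)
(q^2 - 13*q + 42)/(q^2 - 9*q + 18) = (q - 7)/(q - 3)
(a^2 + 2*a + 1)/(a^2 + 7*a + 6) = (a + 1)/(a + 6)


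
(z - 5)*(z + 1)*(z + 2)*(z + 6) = z^4 + 4*z^3 - 25*z^2 - 88*z - 60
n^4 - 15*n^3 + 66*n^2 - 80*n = n*(n - 8)*(n - 5)*(n - 2)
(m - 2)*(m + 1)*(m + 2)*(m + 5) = m^4 + 6*m^3 + m^2 - 24*m - 20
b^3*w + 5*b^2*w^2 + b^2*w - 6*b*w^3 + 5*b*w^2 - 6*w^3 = (b - w)*(b + 6*w)*(b*w + w)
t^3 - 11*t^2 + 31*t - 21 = (t - 7)*(t - 3)*(t - 1)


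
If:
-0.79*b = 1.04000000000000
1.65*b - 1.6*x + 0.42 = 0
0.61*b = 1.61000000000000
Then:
No Solution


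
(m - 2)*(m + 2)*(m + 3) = m^3 + 3*m^2 - 4*m - 12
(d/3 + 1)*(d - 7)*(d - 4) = d^3/3 - 8*d^2/3 - 5*d/3 + 28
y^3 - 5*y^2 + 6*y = y*(y - 3)*(y - 2)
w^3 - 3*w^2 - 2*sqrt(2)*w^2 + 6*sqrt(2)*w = w*(w - 3)*(w - 2*sqrt(2))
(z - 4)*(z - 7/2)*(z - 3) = z^3 - 21*z^2/2 + 73*z/2 - 42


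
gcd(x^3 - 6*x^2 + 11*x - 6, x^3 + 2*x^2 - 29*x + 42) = x^2 - 5*x + 6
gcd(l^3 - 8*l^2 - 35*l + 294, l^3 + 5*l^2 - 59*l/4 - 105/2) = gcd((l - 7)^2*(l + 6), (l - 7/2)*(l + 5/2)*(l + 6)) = l + 6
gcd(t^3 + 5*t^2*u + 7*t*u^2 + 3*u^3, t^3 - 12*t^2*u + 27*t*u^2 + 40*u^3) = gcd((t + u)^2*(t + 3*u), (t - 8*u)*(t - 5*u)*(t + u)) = t + u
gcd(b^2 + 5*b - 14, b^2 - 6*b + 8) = b - 2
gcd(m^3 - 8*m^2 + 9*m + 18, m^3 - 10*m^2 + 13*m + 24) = m^2 - 2*m - 3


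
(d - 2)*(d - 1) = d^2 - 3*d + 2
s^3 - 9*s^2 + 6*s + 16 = (s - 8)*(s - 2)*(s + 1)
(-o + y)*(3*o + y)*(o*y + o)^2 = -3*o^4*y^2 - 6*o^4*y - 3*o^4 + 2*o^3*y^3 + 4*o^3*y^2 + 2*o^3*y + o^2*y^4 + 2*o^2*y^3 + o^2*y^2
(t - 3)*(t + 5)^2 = t^3 + 7*t^2 - 5*t - 75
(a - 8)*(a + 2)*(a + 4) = a^3 - 2*a^2 - 40*a - 64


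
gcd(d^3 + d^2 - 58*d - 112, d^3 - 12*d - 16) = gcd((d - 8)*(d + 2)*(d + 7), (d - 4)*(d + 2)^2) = d + 2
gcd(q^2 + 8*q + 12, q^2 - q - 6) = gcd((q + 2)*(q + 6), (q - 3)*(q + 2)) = q + 2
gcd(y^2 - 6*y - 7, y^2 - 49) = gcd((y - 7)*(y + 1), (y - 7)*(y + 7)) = y - 7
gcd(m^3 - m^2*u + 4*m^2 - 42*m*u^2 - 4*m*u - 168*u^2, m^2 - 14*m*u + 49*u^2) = -m + 7*u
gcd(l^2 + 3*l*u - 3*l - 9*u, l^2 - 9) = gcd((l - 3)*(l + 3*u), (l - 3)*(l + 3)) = l - 3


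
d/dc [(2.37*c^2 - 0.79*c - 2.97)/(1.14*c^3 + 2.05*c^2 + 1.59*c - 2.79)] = (-2.7018*c^4 + 1.8012*c^3 + 15.5452*c^2 - 1.0476*c + 6.9264)/(1.2996*c^6 + 4.674*c^5 + 7.8277*c^4 + 0.157800000000001*c^3 - 8.9109*c^2 - 8.8722*c + 7.7841)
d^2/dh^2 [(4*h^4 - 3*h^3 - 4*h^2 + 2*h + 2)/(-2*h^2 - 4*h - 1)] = 2*(-16*h^6 - 96*h^5 - 216*h^4 - 126*h^3 - 36*h^2 - 27*h - 16)/(8*h^6 + 48*h^5 + 108*h^4 + 112*h^3 + 54*h^2 + 12*h + 1)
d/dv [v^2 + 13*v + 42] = 2*v + 13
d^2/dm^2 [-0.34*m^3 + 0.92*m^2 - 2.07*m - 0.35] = 1.84 - 2.04*m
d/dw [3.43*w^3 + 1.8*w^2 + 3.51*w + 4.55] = 10.29*w^2 + 3.6*w + 3.51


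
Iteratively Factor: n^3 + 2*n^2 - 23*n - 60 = (n - 5)*(n^2 + 7*n + 12) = (n - 5)*(n + 4)*(n + 3)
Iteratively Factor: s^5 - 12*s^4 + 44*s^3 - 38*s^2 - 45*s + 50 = (s - 5)*(s^4 - 7*s^3 + 9*s^2 + 7*s - 10) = (s - 5)*(s - 1)*(s^3 - 6*s^2 + 3*s + 10) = (s - 5)^2*(s - 1)*(s^2 - s - 2) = (s - 5)^2*(s - 2)*(s - 1)*(s + 1)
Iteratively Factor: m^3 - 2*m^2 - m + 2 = (m - 1)*(m^2 - m - 2) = (m - 1)*(m + 1)*(m - 2)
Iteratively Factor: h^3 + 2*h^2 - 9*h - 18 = (h + 2)*(h^2 - 9) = (h + 2)*(h + 3)*(h - 3)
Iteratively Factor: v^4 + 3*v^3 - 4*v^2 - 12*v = (v + 3)*(v^3 - 4*v) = (v + 2)*(v + 3)*(v^2 - 2*v) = (v - 2)*(v + 2)*(v + 3)*(v)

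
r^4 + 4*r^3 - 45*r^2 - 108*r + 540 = (r - 5)*(r - 3)*(r + 6)^2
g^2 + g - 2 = (g - 1)*(g + 2)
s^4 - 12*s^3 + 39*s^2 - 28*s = s*(s - 7)*(s - 4)*(s - 1)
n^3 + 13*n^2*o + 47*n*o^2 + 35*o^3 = (n + o)*(n + 5*o)*(n + 7*o)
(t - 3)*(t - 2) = t^2 - 5*t + 6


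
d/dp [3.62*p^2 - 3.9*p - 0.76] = 7.24*p - 3.9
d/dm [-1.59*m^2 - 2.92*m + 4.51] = -3.18*m - 2.92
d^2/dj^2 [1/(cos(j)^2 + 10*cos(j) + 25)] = 2*(5*cos(j) - cos(2*j) + 2)/(cos(j) + 5)^4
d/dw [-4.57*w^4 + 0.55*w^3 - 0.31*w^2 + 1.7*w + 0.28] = -18.28*w^3 + 1.65*w^2 - 0.62*w + 1.7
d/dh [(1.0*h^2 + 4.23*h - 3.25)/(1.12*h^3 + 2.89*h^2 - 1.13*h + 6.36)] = (-1.12*h^4 - 9.4752*h^3 - 2.4347*h^2 + 31.505*h + 23.2303)/(1.2544*h^6 + 6.4736*h^5 + 5.8209*h^4 + 7.715*h^3 + 38.0377*h^2 - 14.3736*h + 40.4496)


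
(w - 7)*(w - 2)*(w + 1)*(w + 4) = w^4 - 4*w^3 - 27*w^2 + 34*w + 56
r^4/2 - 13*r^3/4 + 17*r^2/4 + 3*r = r*(r/2 + 1/4)*(r - 4)*(r - 3)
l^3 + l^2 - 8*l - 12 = (l - 3)*(l + 2)^2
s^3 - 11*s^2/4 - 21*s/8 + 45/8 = (s - 3)*(s - 5/4)*(s + 3/2)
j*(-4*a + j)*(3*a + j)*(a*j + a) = -12*a^3*j^2 - 12*a^3*j - a^2*j^3 - a^2*j^2 + a*j^4 + a*j^3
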